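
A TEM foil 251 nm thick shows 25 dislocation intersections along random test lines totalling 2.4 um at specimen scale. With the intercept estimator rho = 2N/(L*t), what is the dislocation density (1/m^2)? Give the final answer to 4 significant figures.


rho = 2N / (L * t)
L = 2.4 um = 2.4e-06 m, t = 251 nm = 2.51e-07 m
rho = 2 * 25 / (2.4e-06 * 2.51e-07)
rho = 8.3e+13 1/m^2


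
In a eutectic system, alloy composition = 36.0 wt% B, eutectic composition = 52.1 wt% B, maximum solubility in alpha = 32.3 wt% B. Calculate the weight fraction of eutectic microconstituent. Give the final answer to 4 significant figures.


f_primary = (C_e - C0) / (C_e - C_alpha_max)
f_primary = (52.1 - 36.0) / (52.1 - 32.3)
f_primary = 0.813131
f_eutectic = 1 - 0.813131 = 0.1869


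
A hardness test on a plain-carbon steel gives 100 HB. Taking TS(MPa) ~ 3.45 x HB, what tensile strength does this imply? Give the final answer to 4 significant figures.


TS (MPa) = 3.45 * HB
TS = 3.45 * 100
TS = 345 MPa


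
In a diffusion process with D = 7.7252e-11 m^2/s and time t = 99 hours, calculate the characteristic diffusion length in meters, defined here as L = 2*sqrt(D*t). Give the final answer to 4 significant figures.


t = 99 hr = 356400 s
Diffusion length = 2*sqrt(D*t)
= 2*sqrt(7.7252e-11 * 356400)
= 0.01049 m


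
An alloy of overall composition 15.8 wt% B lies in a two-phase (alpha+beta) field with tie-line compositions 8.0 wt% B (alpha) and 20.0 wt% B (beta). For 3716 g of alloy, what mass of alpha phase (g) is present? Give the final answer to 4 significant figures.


f_alpha = (C_beta - C0) / (C_beta - C_alpha)
f_alpha = (20.0 - 15.8) / (20.0 - 8.0) = 0.35
m_alpha = f_alpha * m_total = 0.35 * 3716 = 1301 g


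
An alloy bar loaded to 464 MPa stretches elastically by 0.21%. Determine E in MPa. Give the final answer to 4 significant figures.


E = sigma / epsilon
epsilon = 0.21% = 2.1e-03
E = 464 / 2.1e-03
E = 221000 MPa


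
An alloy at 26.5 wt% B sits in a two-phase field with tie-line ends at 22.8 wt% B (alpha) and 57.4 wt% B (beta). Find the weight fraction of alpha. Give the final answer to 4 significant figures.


f_alpha = (C_beta - C0) / (C_beta - C_alpha)
f_alpha = (57.4 - 26.5) / (57.4 - 22.8)
f_alpha = 0.8931


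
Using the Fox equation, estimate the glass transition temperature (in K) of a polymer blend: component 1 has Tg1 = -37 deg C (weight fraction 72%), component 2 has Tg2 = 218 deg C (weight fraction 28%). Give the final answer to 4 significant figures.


1/Tg = w1/Tg1 + w2/Tg2 (in Kelvin)
Tg1 = 236.15 K, Tg2 = 491.15 K
1/Tg = 0.72/236.15 + 0.28/491.15
Tg = 276.3 K


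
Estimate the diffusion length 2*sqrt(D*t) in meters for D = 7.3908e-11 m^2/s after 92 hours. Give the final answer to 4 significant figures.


t = 92 hr = 331200 s
Diffusion length = 2*sqrt(D*t)
= 2*sqrt(7.3908e-11 * 331200)
= 9.895e-03 m


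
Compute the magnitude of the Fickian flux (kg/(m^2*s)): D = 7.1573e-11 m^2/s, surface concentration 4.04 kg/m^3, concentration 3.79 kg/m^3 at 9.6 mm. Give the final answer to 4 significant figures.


J = -D * (dC/dx) = D * (C1 - C2) / dx
J = 7.1573e-11 * (4.04 - 3.79) / 9.6e-03
J = 1.864e-09 kg/(m^2*s)


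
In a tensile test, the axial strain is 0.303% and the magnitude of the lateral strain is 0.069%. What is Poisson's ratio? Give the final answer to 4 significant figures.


nu = -epsilon_lat / epsilon_axial
Lateral strain is contraction (negative), so using magnitudes:
nu = 0.069 / 0.303
nu = 0.2277


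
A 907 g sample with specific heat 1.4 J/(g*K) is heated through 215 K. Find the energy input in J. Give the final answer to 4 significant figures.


Q = m * cp * dT
Q = 907 * 1.4 * 215
Q = 273000 J


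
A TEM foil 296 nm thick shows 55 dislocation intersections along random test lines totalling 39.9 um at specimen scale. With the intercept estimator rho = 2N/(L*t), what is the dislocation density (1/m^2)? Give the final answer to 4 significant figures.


rho = 2N / (L * t)
L = 39.9 um = 3.99e-05 m, t = 296 nm = 2.96e-07 m
rho = 2 * 55 / (3.99e-05 * 2.96e-07)
rho = 9.314e+12 1/m^2


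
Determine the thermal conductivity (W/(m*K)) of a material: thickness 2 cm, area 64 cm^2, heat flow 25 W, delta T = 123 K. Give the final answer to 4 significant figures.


k = Q*L / (A*dT)
L = 0.02 m, A = 6.4e-03 m^2
k = 25 * 0.02 / (6.4e-03 * 123)
k = 0.6352 W/(m*K)


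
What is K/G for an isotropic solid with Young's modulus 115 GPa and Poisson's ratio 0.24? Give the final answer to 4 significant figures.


G = E / (2*(1+nu))
G = 115 / (2*(1+0.24)) = 46.371 GPa
K = E / (3*(1-2*nu))
K = 115 / (3*(1-2*0.24)) = 73.7179 GPa
K/G = 73.7179 / 46.371 = 1.59


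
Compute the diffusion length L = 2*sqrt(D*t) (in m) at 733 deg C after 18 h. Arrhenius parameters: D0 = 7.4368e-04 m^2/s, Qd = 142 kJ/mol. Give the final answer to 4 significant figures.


Step 1: D = D0 * exp(-Qd/(R*T))
T = 1006.15 K
D = 7.4368e-04 * exp(-142e3 / (8.314 * 1006.15)) = 3.15601e-11 m^2/s
Step 2: L = 2*sqrt(D*t)
t = 18 h = 64800 s
L = 2*sqrt(3.15601e-11 * 64800) = 2.86e-03 m


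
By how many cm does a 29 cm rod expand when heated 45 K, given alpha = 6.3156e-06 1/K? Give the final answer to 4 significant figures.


dL = L0 * alpha * dT
dL = 29 * 6.3156e-06 * 45
dL = 8.242e-03 cm


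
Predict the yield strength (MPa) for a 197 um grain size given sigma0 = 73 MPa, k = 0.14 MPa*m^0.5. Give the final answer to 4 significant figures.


sigma_y = sigma0 + k / sqrt(d)
d = 197 um = 1.97e-04 m
sigma_y = 73 + 0.14 / sqrt(1.97e-04)
sigma_y = 82.97 MPa


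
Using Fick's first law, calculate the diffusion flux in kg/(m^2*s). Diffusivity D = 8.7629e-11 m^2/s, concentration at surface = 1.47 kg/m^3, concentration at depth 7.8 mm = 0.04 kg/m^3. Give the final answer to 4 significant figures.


J = -D * (dC/dx) = D * (C1 - C2) / dx
J = 8.7629e-11 * (1.47 - 0.04) / 7.8e-03
J = 1.607e-08 kg/(m^2*s)


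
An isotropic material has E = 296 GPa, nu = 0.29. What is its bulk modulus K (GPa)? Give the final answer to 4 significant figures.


K = E / (3*(1-2*nu))
K = 296 / (3*(1-2*0.29))
K = 234.9 GPa


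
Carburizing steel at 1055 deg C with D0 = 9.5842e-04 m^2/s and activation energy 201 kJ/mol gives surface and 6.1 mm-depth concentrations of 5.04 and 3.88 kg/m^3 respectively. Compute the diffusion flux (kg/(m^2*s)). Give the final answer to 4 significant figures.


Step 1: D = D0 * exp(-Qd/(R*T))
T = 1055 + 273.15 = 1328.15 K
D = 9.5842e-04 * exp(-201e3 / (8.314 * 1328.15)) = 1.1917e-11 m^2/s
Step 2: J = D * (C1 - C2) / dx
J = 1.1917e-11 * (5.04 - 3.88) / 6.1e-03
J = 2.266e-09 kg/(m^2*s)


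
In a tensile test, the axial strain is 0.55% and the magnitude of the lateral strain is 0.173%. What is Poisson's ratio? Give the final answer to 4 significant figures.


nu = -epsilon_lat / epsilon_axial
Lateral strain is contraction (negative), so using magnitudes:
nu = 0.173 / 0.55
nu = 0.3145


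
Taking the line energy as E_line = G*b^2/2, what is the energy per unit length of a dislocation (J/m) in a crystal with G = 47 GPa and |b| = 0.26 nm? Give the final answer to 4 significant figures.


E = G*b^2/2
b = 0.26 nm = 2.6e-10 m
G = 47 GPa = 4.7e+10 Pa
E = 0.5 * 4.7e+10 * (2.6e-10)^2
E = 1.589e-09 J/m


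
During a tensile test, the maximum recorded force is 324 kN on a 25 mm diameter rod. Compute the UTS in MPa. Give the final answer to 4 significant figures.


A0 = pi*(d/2)^2 = pi*(25/2)^2 = 490.874 mm^2
UTS = F_max / A0 = 324*1000 / 490.874
UTS = 660 MPa


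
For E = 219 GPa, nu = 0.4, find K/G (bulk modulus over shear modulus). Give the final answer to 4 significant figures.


G = E / (2*(1+nu))
G = 219 / (2*(1+0.4)) = 78.2143 GPa
K = E / (3*(1-2*nu))
K = 219 / (3*(1-2*0.4)) = 365 GPa
K/G = 365 / 78.2143 = 4.667


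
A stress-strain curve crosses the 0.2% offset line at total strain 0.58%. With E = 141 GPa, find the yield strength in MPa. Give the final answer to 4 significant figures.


Offset strain = 0.002
Elastic strain at yield = total_strain - offset = 5.8e-03 - 0.002 = 3.8e-03
sigma_y = E * elastic_strain = 141000 * 3.8e-03
sigma_y = 535.8 MPa


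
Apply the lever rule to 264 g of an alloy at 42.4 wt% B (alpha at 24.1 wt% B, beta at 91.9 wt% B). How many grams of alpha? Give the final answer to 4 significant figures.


f_alpha = (C_beta - C0) / (C_beta - C_alpha)
f_alpha = (91.9 - 42.4) / (91.9 - 24.1) = 0.730088
m_alpha = f_alpha * m_total = 0.730088 * 264 = 192.7 g


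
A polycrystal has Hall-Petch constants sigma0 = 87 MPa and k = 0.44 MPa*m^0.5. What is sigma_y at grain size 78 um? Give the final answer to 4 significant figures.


sigma_y = sigma0 + k / sqrt(d)
d = 78 um = 7.8e-05 m
sigma_y = 87 + 0.44 / sqrt(7.8e-05)
sigma_y = 136.8 MPa


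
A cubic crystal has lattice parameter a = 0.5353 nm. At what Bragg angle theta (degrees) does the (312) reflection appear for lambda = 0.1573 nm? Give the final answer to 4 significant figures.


d = a / sqrt(h^2+k^2+l^2)
d = 0.5353 / sqrt(14) = 0.143065 nm
lambda = 2*d*sin(theta)  =>  sin(theta) = lambda / (2*d)
sin(theta) = 0.1573 / (2 * 0.143065) = 0.54975
theta = 33.35 deg


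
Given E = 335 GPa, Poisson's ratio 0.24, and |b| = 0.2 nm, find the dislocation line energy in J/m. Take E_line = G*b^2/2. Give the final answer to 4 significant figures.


Step 1: G = E / (2*(1+nu))
G = 335 / (2*(1+0.24)) = 135.081 GPa = 1.35081e+11 Pa
Step 2: E_line = G*b^2/2
b = 0.2 nm = 2e-10 m
E_line = 0.5 * 1.35081e+11 * (2e-10)^2 = 2.702e-09 J/m


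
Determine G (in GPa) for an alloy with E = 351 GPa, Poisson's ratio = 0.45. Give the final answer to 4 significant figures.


G = E / (2*(1+nu))
G = 351 / (2*(1+0.45))
G = 121 GPa


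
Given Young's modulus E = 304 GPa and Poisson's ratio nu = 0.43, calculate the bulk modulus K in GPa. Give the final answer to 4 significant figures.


K = E / (3*(1-2*nu))
K = 304 / (3*(1-2*0.43))
K = 723.8 GPa


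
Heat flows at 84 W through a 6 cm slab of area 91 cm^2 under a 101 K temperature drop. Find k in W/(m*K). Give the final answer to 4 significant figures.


k = Q*L / (A*dT)
L = 0.06 m, A = 9.1e-03 m^2
k = 84 * 0.06 / (9.1e-03 * 101)
k = 5.484 W/(m*K)


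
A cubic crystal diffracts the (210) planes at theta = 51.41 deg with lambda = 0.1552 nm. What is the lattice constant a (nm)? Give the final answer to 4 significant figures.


d = lambda / (2*sin(theta))
d = 0.1552 / (2*sin(51.41 deg))
d = 0.0992798 nm
a = d * sqrt(h^2+k^2+l^2) = 0.0992798 * sqrt(5)
a = 0.222 nm


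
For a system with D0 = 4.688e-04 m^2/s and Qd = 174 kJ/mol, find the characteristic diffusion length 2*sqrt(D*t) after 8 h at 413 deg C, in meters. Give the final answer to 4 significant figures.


Step 1: D = D0 * exp(-Qd/(R*T))
T = 686.15 K
D = 4.688e-04 * exp(-174e3 / (8.314 * 686.15)) = 2.65697e-17 m^2/s
Step 2: L = 2*sqrt(D*t)
t = 8 h = 28800 s
L = 2*sqrt(2.65697e-17 * 28800) = 1.75e-06 m


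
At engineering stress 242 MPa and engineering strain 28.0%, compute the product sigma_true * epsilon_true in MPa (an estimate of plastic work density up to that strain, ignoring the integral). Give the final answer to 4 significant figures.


sigma_true = sigma_eng * (1 + epsilon_eng)
sigma_true = 242 * (1 + 0.28) = 309.76 MPa
epsilon_true = ln(1 + epsilon_eng)
epsilon_true = ln(1 + 0.28) = 0.24686
sigma_true * epsilon_true = 309.76 * 0.24686 = 76.47 MPa


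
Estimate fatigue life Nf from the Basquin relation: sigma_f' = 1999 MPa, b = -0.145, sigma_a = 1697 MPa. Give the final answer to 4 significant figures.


sigma_a = sigma_f' * (2*Nf)^b
2*Nf = (sigma_a / sigma_f')^(1/b)
2*Nf = (1697 / 1999)^(1/-0.145)
2*Nf = 3.09427
Nf = 1.547 cycles


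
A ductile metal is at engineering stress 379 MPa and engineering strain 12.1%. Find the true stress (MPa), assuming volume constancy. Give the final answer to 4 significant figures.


sigma_true = sigma_eng * (1 + epsilon_eng)
sigma_true = 379 * (1 + 0.121)
sigma_true = 424.9 MPa


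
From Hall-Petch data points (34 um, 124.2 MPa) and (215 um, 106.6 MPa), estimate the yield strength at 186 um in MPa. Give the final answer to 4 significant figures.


sigma_y = sigma0 + k / sqrt(d)
1/sqrt(d1) = 1/sqrt(3.4e-05) = 171.499;  1/sqrt(d2) = 68.1994
k = (sigma1 - sigma2) / (1/sqrt(d1) - 1/sqrt(d2)) = (124.2 - 106.6) / (171.499 - 68.1994) = 0.170379 MPa*m^0.5
sigma0 = sigma1 - k/sqrt(d1) = 124.2 - 0.170379*171.499 = 94.9803 MPa
sigma_y(d3) = 94.9803 + 0.170379 / sqrt(1.86e-04) = 107.5 MPa


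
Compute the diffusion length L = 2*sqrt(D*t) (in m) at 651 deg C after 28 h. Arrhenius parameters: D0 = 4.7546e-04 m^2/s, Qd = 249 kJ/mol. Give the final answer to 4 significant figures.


Step 1: D = D0 * exp(-Qd/(R*T))
T = 924.15 K
D = 4.7546e-04 * exp(-249e3 / (8.314 * 924.15)) = 4.00565e-18 m^2/s
Step 2: L = 2*sqrt(D*t)
t = 28 h = 100800 s
L = 2*sqrt(4.00565e-18 * 100800) = 1.271e-06 m


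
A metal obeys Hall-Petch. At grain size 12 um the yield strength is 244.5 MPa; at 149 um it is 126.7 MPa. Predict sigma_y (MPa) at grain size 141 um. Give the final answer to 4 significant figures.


sigma_y = sigma0 + k / sqrt(d)
1/sqrt(d1) = 1/sqrt(1.2e-05) = 288.675;  1/sqrt(d2) = 81.9232
k = (sigma1 - sigma2) / (1/sqrt(d1) - 1/sqrt(d2)) = (244.5 - 126.7) / (288.675 - 81.9232) = 0.569765 MPa*m^0.5
sigma0 = sigma1 - k/sqrt(d1) = 244.5 - 0.569765*288.675 = 80.023 MPa
sigma_y(d3) = 80.023 + 0.569765 / sqrt(1.41e-04) = 128 MPa


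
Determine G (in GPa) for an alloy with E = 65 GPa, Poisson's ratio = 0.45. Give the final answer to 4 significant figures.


G = E / (2*(1+nu))
G = 65 / (2*(1+0.45))
G = 22.41 GPa


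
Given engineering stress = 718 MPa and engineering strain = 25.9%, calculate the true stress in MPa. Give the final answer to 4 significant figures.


sigma_true = sigma_eng * (1 + epsilon_eng)
sigma_true = 718 * (1 + 0.259)
sigma_true = 904 MPa


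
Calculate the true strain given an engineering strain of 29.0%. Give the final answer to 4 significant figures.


epsilon_true = ln(1 + epsilon_eng)
epsilon_true = ln(1 + 0.29)
epsilon_true = 0.2546


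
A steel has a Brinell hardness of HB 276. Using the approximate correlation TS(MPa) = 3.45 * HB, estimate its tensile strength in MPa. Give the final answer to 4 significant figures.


TS (MPa) = 3.45 * HB
TS = 3.45 * 276
TS = 952.2 MPa


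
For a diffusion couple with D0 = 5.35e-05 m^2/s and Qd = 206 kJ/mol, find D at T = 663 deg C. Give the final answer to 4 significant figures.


D = D0 * exp(-Qd / (R*T))
T = 936.15 K
D = 5.35e-05 * exp(-206e3 / (8.314 * 936.15))
D = 1.713e-16 m^2/s


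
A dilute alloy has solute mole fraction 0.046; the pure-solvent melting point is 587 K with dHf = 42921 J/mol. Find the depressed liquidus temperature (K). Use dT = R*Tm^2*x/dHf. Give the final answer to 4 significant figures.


dT = R*Tm^2*x / dHf
dT = 8.314 * 587^2 * 0.046 / 42921
dT = 3.07025 K
T_new = 587 - 3.07025 = 583.9 K


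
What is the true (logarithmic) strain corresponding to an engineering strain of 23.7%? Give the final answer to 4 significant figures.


epsilon_true = ln(1 + epsilon_eng)
epsilon_true = ln(1 + 0.237)
epsilon_true = 0.2127


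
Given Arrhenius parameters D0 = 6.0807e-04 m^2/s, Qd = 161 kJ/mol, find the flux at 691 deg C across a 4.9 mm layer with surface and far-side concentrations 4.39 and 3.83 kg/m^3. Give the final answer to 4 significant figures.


Step 1: D = D0 * exp(-Qd/(R*T))
T = 691 + 273.15 = 964.15 K
D = 6.0807e-04 * exp(-161e3 / (8.314 * 964.15)) = 1.15123e-12 m^2/s
Step 2: J = D * (C1 - C2) / dx
J = 1.15123e-12 * (4.39 - 3.83) / 4.9e-03
J = 1.316e-10 kg/(m^2*s)


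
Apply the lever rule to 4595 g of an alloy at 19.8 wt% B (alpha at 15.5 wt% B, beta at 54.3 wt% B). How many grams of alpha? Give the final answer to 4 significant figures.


f_alpha = (C_beta - C0) / (C_beta - C_alpha)
f_alpha = (54.3 - 19.8) / (54.3 - 15.5) = 0.889175
m_alpha = f_alpha * m_total = 0.889175 * 4595 = 4086 g


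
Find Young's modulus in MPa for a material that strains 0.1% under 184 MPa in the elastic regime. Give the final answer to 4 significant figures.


E = sigma / epsilon
epsilon = 0.1% = 1e-03
E = 184 / 1e-03
E = 184000 MPa


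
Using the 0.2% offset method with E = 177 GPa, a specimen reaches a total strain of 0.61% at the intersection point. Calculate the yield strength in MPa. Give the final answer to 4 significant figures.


Offset strain = 0.002
Elastic strain at yield = total_strain - offset = 6.1e-03 - 0.002 = 4.1e-03
sigma_y = E * elastic_strain = 177000 * 4.1e-03
sigma_y = 725.7 MPa


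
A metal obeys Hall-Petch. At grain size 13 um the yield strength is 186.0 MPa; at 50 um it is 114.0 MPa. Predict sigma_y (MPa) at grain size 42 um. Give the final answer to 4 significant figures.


sigma_y = sigma0 + k / sqrt(d)
1/sqrt(d1) = 1/sqrt(1.3e-05) = 277.35;  1/sqrt(d2) = 141.421
k = (sigma1 - sigma2) / (1/sqrt(d1) - 1/sqrt(d2)) = (186.0 - 114.0) / (277.35 - 141.421) = 0.529689 MPa*m^0.5
sigma0 = sigma1 - k/sqrt(d1) = 186.0 - 0.529689*277.35 = 39.0906 MPa
sigma_y(d3) = 39.0906 + 0.529689 / sqrt(4.2e-05) = 120.8 MPa


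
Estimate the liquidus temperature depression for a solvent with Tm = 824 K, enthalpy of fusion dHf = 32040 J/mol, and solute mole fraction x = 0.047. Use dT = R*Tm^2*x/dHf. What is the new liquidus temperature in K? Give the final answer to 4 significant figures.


dT = R*Tm^2*x / dHf
dT = 8.314 * 824^2 * 0.047 / 32040
dT = 8.28075 K
T_new = 824 - 8.28075 = 815.7 K


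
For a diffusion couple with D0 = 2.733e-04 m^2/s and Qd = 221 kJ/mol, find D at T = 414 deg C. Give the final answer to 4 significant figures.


D = D0 * exp(-Qd / (R*T))
T = 687.15 K
D = 2.733e-04 * exp(-221e3 / (8.314 * 687.15))
D = 4.329e-21 m^2/s


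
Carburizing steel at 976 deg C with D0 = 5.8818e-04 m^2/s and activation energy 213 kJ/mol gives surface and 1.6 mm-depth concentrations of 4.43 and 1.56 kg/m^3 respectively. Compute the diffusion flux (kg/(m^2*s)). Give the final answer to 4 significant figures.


Step 1: D = D0 * exp(-Qd/(R*T))
T = 976 + 273.15 = 1249.15 K
D = 5.8818e-04 * exp(-213e3 / (8.314 * 1249.15)) = 7.28365e-13 m^2/s
Step 2: J = D * (C1 - C2) / dx
J = 7.28365e-13 * (4.43 - 1.56) / 1.6e-03
J = 1.307e-09 kg/(m^2*s)


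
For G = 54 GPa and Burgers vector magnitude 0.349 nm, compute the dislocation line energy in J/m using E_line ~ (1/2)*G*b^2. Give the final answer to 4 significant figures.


E = G*b^2/2
b = 0.349 nm = 3.49e-10 m
G = 54 GPa = 5.4e+10 Pa
E = 0.5 * 5.4e+10 * (3.49e-10)^2
E = 3.289e-09 J/m


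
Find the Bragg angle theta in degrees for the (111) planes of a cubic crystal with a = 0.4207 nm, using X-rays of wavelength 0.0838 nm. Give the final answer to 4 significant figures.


d = a / sqrt(h^2+k^2+l^2)
d = 0.4207 / sqrt(3) = 0.242891 nm
lambda = 2*d*sin(theta)  =>  sin(theta) = lambda / (2*d)
sin(theta) = 0.0838 / (2 * 0.242891) = 0.172505
theta = 9.934 deg


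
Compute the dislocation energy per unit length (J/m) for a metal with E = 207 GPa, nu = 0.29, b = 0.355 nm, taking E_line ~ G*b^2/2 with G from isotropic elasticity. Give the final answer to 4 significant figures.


Step 1: G = E / (2*(1+nu))
G = 207 / (2*(1+0.29)) = 80.2326 GPa = 8.02326e+10 Pa
Step 2: E_line = G*b^2/2
b = 0.355 nm = 3.55e-10 m
E_line = 0.5 * 8.02326e+10 * (3.55e-10)^2 = 5.056e-09 J/m


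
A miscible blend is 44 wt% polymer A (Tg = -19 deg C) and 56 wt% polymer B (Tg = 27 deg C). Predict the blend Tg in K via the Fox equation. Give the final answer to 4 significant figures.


1/Tg = w1/Tg1 + w2/Tg2 (in Kelvin)
Tg1 = 254.15 K, Tg2 = 300.15 K
1/Tg = 0.44/254.15 + 0.56/300.15
Tg = 278 K


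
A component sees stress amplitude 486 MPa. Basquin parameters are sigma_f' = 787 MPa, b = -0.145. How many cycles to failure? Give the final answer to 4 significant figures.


sigma_a = sigma_f' * (2*Nf)^b
2*Nf = (sigma_a / sigma_f')^(1/b)
2*Nf = (486 / 787)^(1/-0.145)
2*Nf = 27.7788
Nf = 13.89 cycles


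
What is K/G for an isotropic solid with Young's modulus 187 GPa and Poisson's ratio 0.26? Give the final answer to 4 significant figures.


G = E / (2*(1+nu))
G = 187 / (2*(1+0.26)) = 74.2063 GPa
K = E / (3*(1-2*nu))
K = 187 / (3*(1-2*0.26)) = 129.861 GPa
K/G = 129.861 / 74.2063 = 1.75


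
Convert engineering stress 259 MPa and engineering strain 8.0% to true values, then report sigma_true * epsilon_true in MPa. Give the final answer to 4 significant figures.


sigma_true = sigma_eng * (1 + epsilon_eng)
sigma_true = 259 * (1 + 0.08) = 279.72 MPa
epsilon_true = ln(1 + epsilon_eng)
epsilon_true = ln(1 + 0.08) = 0.076961
sigma_true * epsilon_true = 279.72 * 0.076961 = 21.53 MPa


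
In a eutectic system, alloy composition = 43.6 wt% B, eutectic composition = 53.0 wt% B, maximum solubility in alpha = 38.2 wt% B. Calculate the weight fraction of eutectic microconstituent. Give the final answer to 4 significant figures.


f_primary = (C_e - C0) / (C_e - C_alpha_max)
f_primary = (53.0 - 43.6) / (53.0 - 38.2)
f_primary = 0.635135
f_eutectic = 1 - 0.635135 = 0.3649


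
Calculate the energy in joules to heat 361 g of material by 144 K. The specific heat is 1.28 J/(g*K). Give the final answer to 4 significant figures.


Q = m * cp * dT
Q = 361 * 1.28 * 144
Q = 66540 J


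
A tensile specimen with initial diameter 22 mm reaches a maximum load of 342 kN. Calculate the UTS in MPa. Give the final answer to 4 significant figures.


A0 = pi*(d/2)^2 = pi*(22/2)^2 = 380.133 mm^2
UTS = F_max / A0 = 342*1000 / 380.133
UTS = 899.7 MPa


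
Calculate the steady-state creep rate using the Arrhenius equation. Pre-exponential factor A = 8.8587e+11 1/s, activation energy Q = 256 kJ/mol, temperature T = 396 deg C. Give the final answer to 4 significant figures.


rate = A * exp(-Q / (R*T))
T = 396 + 273.15 = 669.15 K
rate = 8.8587e+11 * exp(-256e3 / (8.314 * 669.15))
rate = 9.183e-09 1/s


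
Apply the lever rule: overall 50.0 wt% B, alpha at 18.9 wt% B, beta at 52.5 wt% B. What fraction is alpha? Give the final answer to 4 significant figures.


f_alpha = (C_beta - C0) / (C_beta - C_alpha)
f_alpha = (52.5 - 50.0) / (52.5 - 18.9)
f_alpha = 0.0744


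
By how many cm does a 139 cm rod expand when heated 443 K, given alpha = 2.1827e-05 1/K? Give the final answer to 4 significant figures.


dL = L0 * alpha * dT
dL = 139 * 2.1827e-05 * 443
dL = 1.344 cm


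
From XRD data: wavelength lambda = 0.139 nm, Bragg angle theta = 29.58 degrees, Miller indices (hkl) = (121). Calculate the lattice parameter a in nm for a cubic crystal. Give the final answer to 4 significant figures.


d = lambda / (2*sin(theta))
d = 0.139 / (2*sin(29.58 deg))
d = 0.140791 nm
a = d * sqrt(h^2+k^2+l^2) = 0.140791 * sqrt(6)
a = 0.3449 nm


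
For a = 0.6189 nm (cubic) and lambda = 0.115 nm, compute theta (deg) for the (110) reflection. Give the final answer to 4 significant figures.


d = a / sqrt(h^2+k^2+l^2)
d = 0.6189 / sqrt(2) = 0.437628 nm
lambda = 2*d*sin(theta)  =>  sin(theta) = lambda / (2*d)
sin(theta) = 0.115 / (2 * 0.437628) = 0.13139
theta = 7.55 deg


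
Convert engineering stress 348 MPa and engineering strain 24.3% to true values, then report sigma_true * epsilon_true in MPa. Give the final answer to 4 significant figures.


sigma_true = sigma_eng * (1 + epsilon_eng)
sigma_true = 348 * (1 + 0.243) = 432.564 MPa
epsilon_true = ln(1 + epsilon_eng)
epsilon_true = ln(1 + 0.243) = 0.217528
sigma_true * epsilon_true = 432.564 * 0.217528 = 94.09 MPa


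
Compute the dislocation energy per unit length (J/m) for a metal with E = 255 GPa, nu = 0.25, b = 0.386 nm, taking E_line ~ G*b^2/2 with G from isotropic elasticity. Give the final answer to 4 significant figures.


Step 1: G = E / (2*(1+nu))
G = 255 / (2*(1+0.25)) = 102 GPa = 1.02e+11 Pa
Step 2: E_line = G*b^2/2
b = 0.386 nm = 3.86e-10 m
E_line = 0.5 * 1.02e+11 * (3.86e-10)^2 = 7.599e-09 J/m


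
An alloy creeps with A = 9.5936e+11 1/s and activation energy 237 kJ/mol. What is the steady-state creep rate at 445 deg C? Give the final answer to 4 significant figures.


rate = A * exp(-Q / (R*T))
T = 445 + 273.15 = 718.15 K
rate = 9.5936e+11 * exp(-237e3 / (8.314 * 718.15))
rate = 5.536e-06 1/s


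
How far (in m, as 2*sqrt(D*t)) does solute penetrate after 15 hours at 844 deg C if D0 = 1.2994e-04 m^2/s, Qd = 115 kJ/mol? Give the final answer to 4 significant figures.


Step 1: D = D0 * exp(-Qd/(R*T))
T = 1117.15 K
D = 1.2994e-04 * exp(-115e3 / (8.314 * 1117.15)) = 5.45115e-10 m^2/s
Step 2: L = 2*sqrt(D*t)
t = 15 h = 54000 s
L = 2*sqrt(5.45115e-10 * 54000) = 0.01085 m


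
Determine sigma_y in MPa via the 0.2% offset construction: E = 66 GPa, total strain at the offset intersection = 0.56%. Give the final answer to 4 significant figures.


Offset strain = 0.002
Elastic strain at yield = total_strain - offset = 5.6e-03 - 0.002 = 3.6e-03
sigma_y = E * elastic_strain = 66000 * 3.6e-03
sigma_y = 237.6 MPa


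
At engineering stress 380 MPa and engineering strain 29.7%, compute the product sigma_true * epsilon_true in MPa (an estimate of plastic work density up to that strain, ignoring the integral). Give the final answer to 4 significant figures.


sigma_true = sigma_eng * (1 + epsilon_eng)
sigma_true = 380 * (1 + 0.297) = 492.86 MPa
epsilon_true = ln(1 + epsilon_eng)
epsilon_true = ln(1 + 0.297) = 0.260054
sigma_true * epsilon_true = 492.86 * 0.260054 = 128.2 MPa


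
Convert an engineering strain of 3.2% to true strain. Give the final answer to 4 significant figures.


epsilon_true = ln(1 + epsilon_eng)
epsilon_true = ln(1 + 0.032)
epsilon_true = 0.0315


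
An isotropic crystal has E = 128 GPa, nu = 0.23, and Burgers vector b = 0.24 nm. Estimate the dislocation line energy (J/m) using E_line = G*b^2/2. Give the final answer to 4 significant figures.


Step 1: G = E / (2*(1+nu))
G = 128 / (2*(1+0.23)) = 52.0325 GPa = 5.20325e+10 Pa
Step 2: E_line = G*b^2/2
b = 0.24 nm = 2.4e-10 m
E_line = 0.5 * 5.20325e+10 * (2.4e-10)^2 = 1.499e-09 J/m


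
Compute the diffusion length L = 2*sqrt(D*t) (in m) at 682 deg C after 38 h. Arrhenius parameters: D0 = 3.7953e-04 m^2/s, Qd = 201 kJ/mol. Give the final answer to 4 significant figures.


Step 1: D = D0 * exp(-Qd/(R*T))
T = 955.15 K
D = 3.7953e-04 * exp(-201e3 / (8.314 * 955.15)) = 3.8609e-15 m^2/s
Step 2: L = 2*sqrt(D*t)
t = 38 h = 136800 s
L = 2*sqrt(3.8609e-15 * 136800) = 4.596e-05 m


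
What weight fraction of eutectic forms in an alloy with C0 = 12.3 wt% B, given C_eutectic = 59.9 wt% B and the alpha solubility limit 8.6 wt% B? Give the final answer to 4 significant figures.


f_primary = (C_e - C0) / (C_e - C_alpha_max)
f_primary = (59.9 - 12.3) / (59.9 - 8.6)
f_primary = 0.927875
f_eutectic = 1 - 0.927875 = 0.07212


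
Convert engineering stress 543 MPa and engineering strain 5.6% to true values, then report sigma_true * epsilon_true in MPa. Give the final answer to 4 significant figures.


sigma_true = sigma_eng * (1 + epsilon_eng)
sigma_true = 543 * (1 + 0.056) = 573.408 MPa
epsilon_true = ln(1 + epsilon_eng)
epsilon_true = ln(1 + 0.056) = 0.0544882
sigma_true * epsilon_true = 573.408 * 0.0544882 = 31.24 MPa


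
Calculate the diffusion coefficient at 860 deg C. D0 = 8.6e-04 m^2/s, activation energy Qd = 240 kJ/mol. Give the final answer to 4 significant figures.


D = D0 * exp(-Qd / (R*T))
T = 1133.15 K
D = 8.6e-04 * exp(-240e3 / (8.314 * 1133.15))
D = 7.428e-15 m^2/s


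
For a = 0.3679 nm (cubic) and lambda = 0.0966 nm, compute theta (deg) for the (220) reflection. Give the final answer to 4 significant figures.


d = a / sqrt(h^2+k^2+l^2)
d = 0.3679 / sqrt(8) = 0.130072 nm
lambda = 2*d*sin(theta)  =>  sin(theta) = lambda / (2*d)
sin(theta) = 0.0966 / (2 * 0.130072) = 0.371332
theta = 21.8 deg


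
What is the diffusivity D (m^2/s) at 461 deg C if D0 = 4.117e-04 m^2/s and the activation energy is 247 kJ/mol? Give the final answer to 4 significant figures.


D = D0 * exp(-Qd / (R*T))
T = 734.15 K
D = 4.117e-04 * exp(-247e3 / (8.314 * 734.15))
D = 1.096e-21 m^2/s


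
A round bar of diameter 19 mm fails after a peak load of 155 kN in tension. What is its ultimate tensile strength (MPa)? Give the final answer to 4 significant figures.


A0 = pi*(d/2)^2 = pi*(19/2)^2 = 283.529 mm^2
UTS = F_max / A0 = 155*1000 / 283.529
UTS = 546.7 MPa


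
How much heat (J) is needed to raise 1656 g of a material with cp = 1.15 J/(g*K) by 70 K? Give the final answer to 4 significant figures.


Q = m * cp * dT
Q = 1656 * 1.15 * 70
Q = 133300 J


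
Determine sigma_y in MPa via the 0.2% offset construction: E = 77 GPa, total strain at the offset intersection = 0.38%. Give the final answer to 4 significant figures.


Offset strain = 0.002
Elastic strain at yield = total_strain - offset = 3.8e-03 - 0.002 = 1.8e-03
sigma_y = E * elastic_strain = 77000 * 1.8e-03
sigma_y = 138.6 MPa


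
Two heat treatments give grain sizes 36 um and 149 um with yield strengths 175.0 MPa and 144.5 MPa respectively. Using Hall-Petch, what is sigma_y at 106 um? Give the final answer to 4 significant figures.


sigma_y = sigma0 + k / sqrt(d)
1/sqrt(d1) = 1/sqrt(3.6e-05) = 166.667;  1/sqrt(d2) = 81.9232
k = (sigma1 - sigma2) / (1/sqrt(d1) - 1/sqrt(d2)) = (175.0 - 144.5) / (166.667 - 81.9232) = 0.35991 MPa*m^0.5
sigma0 = sigma1 - k/sqrt(d1) = 175.0 - 0.35991*166.667 = 115.015 MPa
sigma_y(d3) = 115.015 + 0.35991 / sqrt(1.06e-04) = 150 MPa


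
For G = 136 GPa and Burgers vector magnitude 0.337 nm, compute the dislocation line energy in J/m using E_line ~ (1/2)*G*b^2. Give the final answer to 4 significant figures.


E = G*b^2/2
b = 0.337 nm = 3.37e-10 m
G = 136 GPa = 1.36e+11 Pa
E = 0.5 * 1.36e+11 * (3.37e-10)^2
E = 7.723e-09 J/m


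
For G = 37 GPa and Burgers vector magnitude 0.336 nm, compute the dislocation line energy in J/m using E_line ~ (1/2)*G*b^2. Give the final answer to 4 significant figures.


E = G*b^2/2
b = 0.336 nm = 3.36e-10 m
G = 37 GPa = 3.7e+10 Pa
E = 0.5 * 3.7e+10 * (3.36e-10)^2
E = 2.089e-09 J/m


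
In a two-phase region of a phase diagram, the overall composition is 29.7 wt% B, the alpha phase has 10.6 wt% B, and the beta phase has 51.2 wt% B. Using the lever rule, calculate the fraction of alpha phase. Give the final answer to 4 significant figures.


f_alpha = (C_beta - C0) / (C_beta - C_alpha)
f_alpha = (51.2 - 29.7) / (51.2 - 10.6)
f_alpha = 0.5296


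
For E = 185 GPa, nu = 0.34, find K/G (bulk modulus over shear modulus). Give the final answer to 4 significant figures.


G = E / (2*(1+nu))
G = 185 / (2*(1+0.34)) = 69.0299 GPa
K = E / (3*(1-2*nu))
K = 185 / (3*(1-2*0.34)) = 192.708 GPa
K/G = 192.708 / 69.0299 = 2.792


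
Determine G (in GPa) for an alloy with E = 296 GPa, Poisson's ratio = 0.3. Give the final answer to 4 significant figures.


G = E / (2*(1+nu))
G = 296 / (2*(1+0.3))
G = 113.8 GPa


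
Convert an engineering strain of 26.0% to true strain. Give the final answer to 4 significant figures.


epsilon_true = ln(1 + epsilon_eng)
epsilon_true = ln(1 + 0.26)
epsilon_true = 0.2311


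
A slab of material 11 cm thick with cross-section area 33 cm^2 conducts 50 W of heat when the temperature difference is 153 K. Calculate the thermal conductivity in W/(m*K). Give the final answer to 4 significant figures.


k = Q*L / (A*dT)
L = 0.11 m, A = 3.3e-03 m^2
k = 50 * 0.11 / (3.3e-03 * 153)
k = 10.89 W/(m*K)


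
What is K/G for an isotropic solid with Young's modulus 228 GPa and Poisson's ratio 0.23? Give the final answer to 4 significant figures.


G = E / (2*(1+nu))
G = 228 / (2*(1+0.23)) = 92.6829 GPa
K = E / (3*(1-2*nu))
K = 228 / (3*(1-2*0.23)) = 140.741 GPa
K/G = 140.741 / 92.6829 = 1.519


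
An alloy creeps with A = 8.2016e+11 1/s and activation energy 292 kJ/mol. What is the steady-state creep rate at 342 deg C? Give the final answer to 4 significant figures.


rate = A * exp(-Q / (R*T))
T = 342 + 273.15 = 615.15 K
rate = 8.2016e+11 * exp(-292e3 / (8.314 * 615.15))
rate = 1.313e-13 1/s


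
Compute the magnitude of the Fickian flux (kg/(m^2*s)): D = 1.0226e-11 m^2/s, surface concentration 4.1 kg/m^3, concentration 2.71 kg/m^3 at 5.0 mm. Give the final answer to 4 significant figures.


J = -D * (dC/dx) = D * (C1 - C2) / dx
J = 1.0226e-11 * (4.1 - 2.71) / 5e-03
J = 2.843e-09 kg/(m^2*s)


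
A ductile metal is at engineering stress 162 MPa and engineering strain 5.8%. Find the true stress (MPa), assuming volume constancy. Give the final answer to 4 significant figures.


sigma_true = sigma_eng * (1 + epsilon_eng)
sigma_true = 162 * (1 + 0.058)
sigma_true = 171.4 MPa


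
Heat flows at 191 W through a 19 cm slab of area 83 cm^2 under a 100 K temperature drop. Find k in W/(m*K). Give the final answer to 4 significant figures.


k = Q*L / (A*dT)
L = 0.19 m, A = 8.3e-03 m^2
k = 191 * 0.19 / (8.3e-03 * 100)
k = 43.72 W/(m*K)


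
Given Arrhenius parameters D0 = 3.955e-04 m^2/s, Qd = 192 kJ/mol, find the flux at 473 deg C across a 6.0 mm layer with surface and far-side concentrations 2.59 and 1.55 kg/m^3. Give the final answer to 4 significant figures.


Step 1: D = D0 * exp(-Qd/(R*T))
T = 473 + 273.15 = 746.15 K
D = 3.955e-04 * exp(-192e3 / (8.314 * 746.15)) = 1.43086e-17 m^2/s
Step 2: J = D * (C1 - C2) / dx
J = 1.43086e-17 * (2.59 - 1.55) / 6e-03
J = 2.48e-15 kg/(m^2*s)


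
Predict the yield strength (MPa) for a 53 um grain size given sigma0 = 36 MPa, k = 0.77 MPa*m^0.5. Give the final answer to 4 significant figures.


sigma_y = sigma0 + k / sqrt(d)
d = 53 um = 5.3e-05 m
sigma_y = 36 + 0.77 / sqrt(5.3e-05)
sigma_y = 141.8 MPa


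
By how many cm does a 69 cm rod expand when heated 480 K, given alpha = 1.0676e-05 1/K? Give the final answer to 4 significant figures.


dL = L0 * alpha * dT
dL = 69 * 1.0676e-05 * 480
dL = 0.3536 cm


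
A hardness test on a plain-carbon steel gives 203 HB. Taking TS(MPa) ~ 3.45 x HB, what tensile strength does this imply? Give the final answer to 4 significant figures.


TS (MPa) = 3.45 * HB
TS = 3.45 * 203
TS = 700.4 MPa


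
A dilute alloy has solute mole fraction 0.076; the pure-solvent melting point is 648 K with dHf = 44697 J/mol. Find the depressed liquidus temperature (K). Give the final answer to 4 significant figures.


dT = R*Tm^2*x / dHf
dT = 8.314 * 648^2 * 0.076 / 44697
dT = 5.93602 K
T_new = 648 - 5.93602 = 642.1 K


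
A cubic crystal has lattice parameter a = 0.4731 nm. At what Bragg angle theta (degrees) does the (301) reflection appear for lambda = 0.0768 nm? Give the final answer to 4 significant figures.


d = a / sqrt(h^2+k^2+l^2)
d = 0.4731 / sqrt(10) = 0.149607 nm
lambda = 2*d*sin(theta)  =>  sin(theta) = lambda / (2*d)
sin(theta) = 0.0768 / (2 * 0.149607) = 0.256672
theta = 14.87 deg


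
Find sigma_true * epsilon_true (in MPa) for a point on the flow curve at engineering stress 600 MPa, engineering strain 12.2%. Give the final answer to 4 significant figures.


sigma_true = sigma_eng * (1 + epsilon_eng)
sigma_true = 600 * (1 + 0.122) = 673.2 MPa
epsilon_true = ln(1 + epsilon_eng)
epsilon_true = ln(1 + 0.122) = 0.115113
sigma_true * epsilon_true = 673.2 * 0.115113 = 77.49 MPa


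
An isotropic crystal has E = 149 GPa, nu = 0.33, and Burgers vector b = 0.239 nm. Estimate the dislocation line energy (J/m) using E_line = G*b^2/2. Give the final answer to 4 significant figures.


Step 1: G = E / (2*(1+nu))
G = 149 / (2*(1+0.33)) = 56.015 GPa = 5.6015e+10 Pa
Step 2: E_line = G*b^2/2
b = 0.239 nm = 2.39e-10 m
E_line = 0.5 * 5.6015e+10 * (2.39e-10)^2 = 1.6e-09 J/m


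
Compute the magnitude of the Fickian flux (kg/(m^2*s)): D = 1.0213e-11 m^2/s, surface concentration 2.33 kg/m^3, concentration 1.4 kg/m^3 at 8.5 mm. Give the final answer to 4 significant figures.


J = -D * (dC/dx) = D * (C1 - C2) / dx
J = 1.0213e-11 * (2.33 - 1.4) / 8.5e-03
J = 1.117e-09 kg/(m^2*s)


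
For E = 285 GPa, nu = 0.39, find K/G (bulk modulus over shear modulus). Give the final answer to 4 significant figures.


G = E / (2*(1+nu))
G = 285 / (2*(1+0.39)) = 102.518 GPa
K = E / (3*(1-2*nu))
K = 285 / (3*(1-2*0.39)) = 431.818 GPa
K/G = 431.818 / 102.518 = 4.212


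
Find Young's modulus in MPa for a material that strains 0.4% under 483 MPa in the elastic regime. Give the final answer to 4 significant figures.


E = sigma / epsilon
epsilon = 0.4% = 4e-03
E = 483 / 4e-03
E = 120800 MPa


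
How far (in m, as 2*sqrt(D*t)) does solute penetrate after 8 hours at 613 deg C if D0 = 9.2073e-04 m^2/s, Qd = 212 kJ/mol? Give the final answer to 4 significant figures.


Step 1: D = D0 * exp(-Qd/(R*T))
T = 886.15 K
D = 9.2073e-04 * exp(-212e3 / (8.314 * 886.15)) = 2.93234e-16 m^2/s
Step 2: L = 2*sqrt(D*t)
t = 8 h = 28800 s
L = 2*sqrt(2.93234e-16 * 28800) = 5.812e-06 m


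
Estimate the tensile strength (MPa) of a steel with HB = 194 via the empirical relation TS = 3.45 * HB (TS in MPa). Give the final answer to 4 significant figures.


TS (MPa) = 3.45 * HB
TS = 3.45 * 194
TS = 669.3 MPa


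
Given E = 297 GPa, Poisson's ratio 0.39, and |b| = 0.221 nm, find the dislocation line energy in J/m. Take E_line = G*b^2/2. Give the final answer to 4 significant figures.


Step 1: G = E / (2*(1+nu))
G = 297 / (2*(1+0.39)) = 106.835 GPa = 1.06835e+11 Pa
Step 2: E_line = G*b^2/2
b = 0.221 nm = 2.21e-10 m
E_line = 0.5 * 1.06835e+11 * (2.21e-10)^2 = 2.609e-09 J/m


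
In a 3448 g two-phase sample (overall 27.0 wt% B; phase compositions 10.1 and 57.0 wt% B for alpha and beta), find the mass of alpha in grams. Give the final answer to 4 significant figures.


f_alpha = (C_beta - C0) / (C_beta - C_alpha)
f_alpha = (57.0 - 27.0) / (57.0 - 10.1) = 0.639659
m_alpha = f_alpha * m_total = 0.639659 * 3448 = 2206 g


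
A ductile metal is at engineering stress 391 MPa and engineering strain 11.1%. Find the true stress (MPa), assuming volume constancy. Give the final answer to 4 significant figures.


sigma_true = sigma_eng * (1 + epsilon_eng)
sigma_true = 391 * (1 + 0.111)
sigma_true = 434.4 MPa


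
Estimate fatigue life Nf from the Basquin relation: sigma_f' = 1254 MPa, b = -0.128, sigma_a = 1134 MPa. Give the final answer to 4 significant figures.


sigma_a = sigma_f' * (2*Nf)^b
2*Nf = (sigma_a / sigma_f')^(1/b)
2*Nf = (1134 / 1254)^(1/-0.128)
2*Nf = 2.19424
Nf = 1.097 cycles


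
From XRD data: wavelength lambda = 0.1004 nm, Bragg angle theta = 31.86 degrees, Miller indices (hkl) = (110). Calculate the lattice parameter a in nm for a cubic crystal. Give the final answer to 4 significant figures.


d = lambda / (2*sin(theta))
d = 0.1004 / (2*sin(31.86 deg))
d = 0.0951036 nm
a = d * sqrt(h^2+k^2+l^2) = 0.0951036 * sqrt(2)
a = 0.1345 nm


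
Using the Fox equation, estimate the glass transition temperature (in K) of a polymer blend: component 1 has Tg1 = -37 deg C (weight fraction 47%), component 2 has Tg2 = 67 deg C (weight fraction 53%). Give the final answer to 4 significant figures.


1/Tg = w1/Tg1 + w2/Tg2 (in Kelvin)
Tg1 = 236.15 K, Tg2 = 340.15 K
1/Tg = 0.47/236.15 + 0.53/340.15
Tg = 281.8 K


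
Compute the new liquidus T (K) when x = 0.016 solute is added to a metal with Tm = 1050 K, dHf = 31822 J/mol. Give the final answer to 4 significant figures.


dT = R*Tm^2*x / dHf
dT = 8.314 * 1050^2 * 0.016 / 31822
dT = 4.60873 K
T_new = 1050 - 4.60873 = 1045 K


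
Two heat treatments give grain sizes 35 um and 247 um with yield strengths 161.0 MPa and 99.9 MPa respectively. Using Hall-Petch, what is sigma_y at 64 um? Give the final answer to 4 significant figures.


sigma_y = sigma0 + k / sqrt(d)
1/sqrt(d1) = 1/sqrt(3.5e-05) = 169.031;  1/sqrt(d2) = 63.6285
k = (sigma1 - sigma2) / (1/sqrt(d1) - 1/sqrt(d2)) = (161.0 - 99.9) / (169.031 - 63.6285) = 0.579683 MPa*m^0.5
sigma0 = sigma1 - k/sqrt(d1) = 161.0 - 0.579683*169.031 = 63.0156 MPa
sigma_y(d3) = 63.0156 + 0.579683 / sqrt(6.4e-05) = 135.5 MPa


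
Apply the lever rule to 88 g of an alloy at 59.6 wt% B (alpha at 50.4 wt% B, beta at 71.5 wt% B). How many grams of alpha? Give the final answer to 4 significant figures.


f_alpha = (C_beta - C0) / (C_beta - C_alpha)
f_alpha = (71.5 - 59.6) / (71.5 - 50.4) = 0.563981
m_alpha = f_alpha * m_total = 0.563981 * 88 = 49.63 g
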